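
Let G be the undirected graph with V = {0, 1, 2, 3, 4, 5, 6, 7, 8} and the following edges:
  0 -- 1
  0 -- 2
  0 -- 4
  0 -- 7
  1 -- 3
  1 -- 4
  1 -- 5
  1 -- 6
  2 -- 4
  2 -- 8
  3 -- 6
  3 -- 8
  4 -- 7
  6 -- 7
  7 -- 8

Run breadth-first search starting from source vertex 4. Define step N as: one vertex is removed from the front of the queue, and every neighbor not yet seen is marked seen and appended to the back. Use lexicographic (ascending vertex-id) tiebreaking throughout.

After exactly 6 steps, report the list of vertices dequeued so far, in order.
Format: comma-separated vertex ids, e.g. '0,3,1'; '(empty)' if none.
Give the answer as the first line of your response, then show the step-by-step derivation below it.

4,0,1,2,7,3

step 1: dequeue 4; queue=[0,1,2,7]; order=4
step 2: dequeue 0; queue=[1,2,7]; order=4,0
step 3: dequeue 1; queue=[2,7,3,5,6]; order=4,0,1
step 4: dequeue 2; queue=[7,3,5,6,8]; order=4,0,1,2
step 5: dequeue 7; queue=[3,5,6,8]; order=4,0,1,2,7
step 6: dequeue 3; queue=[5,6,8]; order=4,0,1,2,7,3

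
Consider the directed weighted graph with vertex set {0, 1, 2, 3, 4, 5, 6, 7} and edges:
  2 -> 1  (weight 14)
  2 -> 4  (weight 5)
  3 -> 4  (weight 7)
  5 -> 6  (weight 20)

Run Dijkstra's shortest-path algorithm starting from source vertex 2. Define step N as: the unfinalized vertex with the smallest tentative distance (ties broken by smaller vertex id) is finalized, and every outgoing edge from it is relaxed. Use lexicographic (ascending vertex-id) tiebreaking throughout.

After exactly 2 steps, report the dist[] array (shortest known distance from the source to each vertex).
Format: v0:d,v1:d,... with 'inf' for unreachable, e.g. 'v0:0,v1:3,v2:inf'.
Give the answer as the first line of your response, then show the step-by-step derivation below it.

v0:inf,v1:14,v2:0,v3:inf,v4:5,v5:inf,v6:inf,v7:inf

step 1: dist = v0:inf,v1:14,v2:0,v3:inf,v4:5,v5:inf,v6:inf,v7:inf
step 2: dist = v0:inf,v1:14,v2:0,v3:inf,v4:5,v5:inf,v6:inf,v7:inf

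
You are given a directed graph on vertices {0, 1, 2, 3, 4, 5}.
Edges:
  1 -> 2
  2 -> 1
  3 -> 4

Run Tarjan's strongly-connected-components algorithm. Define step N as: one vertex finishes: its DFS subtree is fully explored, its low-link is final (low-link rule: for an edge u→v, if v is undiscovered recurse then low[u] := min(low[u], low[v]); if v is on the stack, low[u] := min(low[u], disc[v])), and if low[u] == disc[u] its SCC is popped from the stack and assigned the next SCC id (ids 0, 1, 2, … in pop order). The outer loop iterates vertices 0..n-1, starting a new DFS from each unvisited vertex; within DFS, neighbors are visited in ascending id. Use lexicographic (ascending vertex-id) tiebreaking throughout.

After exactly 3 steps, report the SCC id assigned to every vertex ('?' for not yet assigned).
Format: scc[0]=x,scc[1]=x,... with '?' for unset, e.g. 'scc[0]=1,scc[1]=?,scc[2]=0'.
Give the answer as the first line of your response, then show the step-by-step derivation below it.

scc[0]=0,scc[1]=1,scc[2]=1,scc[3]=?,scc[4]=?,scc[5]=?

step 1: low=(low[0]=0,low[1]=?,low[2]=?,low[3]=?,low[4]=?,low[5]=?); scc=(scc[0]=0,scc[1]=?,scc[2]=?,scc[3]=?,scc[4]=?,scc[5]=?)
step 2: low=(low[0]=0,low[1]=1,low[2]=1,low[3]=?,low[4]=?,low[5]=?); scc=(scc[0]=0,scc[1]=?,scc[2]=?,scc[3]=?,scc[4]=?,scc[5]=?)
step 3: low=(low[0]=0,low[1]=1,low[2]=1,low[3]=?,low[4]=?,low[5]=?); scc=(scc[0]=0,scc[1]=1,scc[2]=1,scc[3]=?,scc[4]=?,scc[5]=?)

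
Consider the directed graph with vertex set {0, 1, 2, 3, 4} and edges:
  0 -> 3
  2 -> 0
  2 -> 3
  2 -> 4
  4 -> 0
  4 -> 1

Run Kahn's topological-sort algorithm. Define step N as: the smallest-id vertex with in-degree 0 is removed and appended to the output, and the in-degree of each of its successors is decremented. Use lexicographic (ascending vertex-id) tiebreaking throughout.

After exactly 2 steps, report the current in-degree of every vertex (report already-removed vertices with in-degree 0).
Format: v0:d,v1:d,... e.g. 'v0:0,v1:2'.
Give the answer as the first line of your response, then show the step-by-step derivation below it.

v0:0,v1:0,v2:0,v3:1,v4:0

step 1: output 2; order=[2]; indeg=(1,1,0,1,0)
step 2: output 4; order=[2,4]; indeg=(0,0,0,1,0)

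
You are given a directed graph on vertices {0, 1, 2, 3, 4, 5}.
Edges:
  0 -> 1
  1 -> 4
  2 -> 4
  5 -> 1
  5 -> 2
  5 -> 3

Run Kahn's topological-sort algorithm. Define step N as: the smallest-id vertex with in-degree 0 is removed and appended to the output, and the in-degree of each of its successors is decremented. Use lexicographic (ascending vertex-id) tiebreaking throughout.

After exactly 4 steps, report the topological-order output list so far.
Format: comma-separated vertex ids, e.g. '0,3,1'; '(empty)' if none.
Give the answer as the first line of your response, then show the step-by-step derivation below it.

0,5,1,2

step 1: output 0; order=[0]; indeg=(0,1,1,1,2,0)
step 2: output 5; order=[0,5]; indeg=(0,0,0,0,2,0)
step 3: output 1; order=[0,5,1]; indeg=(0,0,0,0,1,0)
step 4: output 2; order=[0,5,1,2]; indeg=(0,0,0,0,0,0)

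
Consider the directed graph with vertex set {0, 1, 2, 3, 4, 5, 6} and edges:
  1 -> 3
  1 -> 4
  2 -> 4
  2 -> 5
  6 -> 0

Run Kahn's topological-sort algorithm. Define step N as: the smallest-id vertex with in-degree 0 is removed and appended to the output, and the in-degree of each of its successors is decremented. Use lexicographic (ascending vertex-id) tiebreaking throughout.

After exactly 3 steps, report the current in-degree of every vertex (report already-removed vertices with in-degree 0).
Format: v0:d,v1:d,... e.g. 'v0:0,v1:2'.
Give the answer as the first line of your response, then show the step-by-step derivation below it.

v0:1,v1:0,v2:0,v3:0,v4:0,v5:0,v6:0

step 1: output 1; order=[1]; indeg=(1,0,0,0,1,1,0)
step 2: output 2; order=[1,2]; indeg=(1,0,0,0,0,0,0)
step 3: output 3; order=[1,2,3]; indeg=(1,0,0,0,0,0,0)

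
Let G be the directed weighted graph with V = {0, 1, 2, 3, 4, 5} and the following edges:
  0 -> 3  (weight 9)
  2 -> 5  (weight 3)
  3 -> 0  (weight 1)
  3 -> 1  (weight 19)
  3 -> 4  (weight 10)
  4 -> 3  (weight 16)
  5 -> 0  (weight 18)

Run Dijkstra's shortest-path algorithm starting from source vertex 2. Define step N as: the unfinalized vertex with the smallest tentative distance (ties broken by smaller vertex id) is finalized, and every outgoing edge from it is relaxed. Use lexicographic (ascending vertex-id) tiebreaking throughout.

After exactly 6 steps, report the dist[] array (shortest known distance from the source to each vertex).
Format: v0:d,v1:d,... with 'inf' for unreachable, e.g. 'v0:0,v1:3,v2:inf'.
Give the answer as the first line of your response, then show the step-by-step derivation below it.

v0:21,v1:49,v2:0,v3:30,v4:40,v5:3

step 1: dist = v0:inf,v1:inf,v2:0,v3:inf,v4:inf,v5:3
step 2: dist = v0:21,v1:inf,v2:0,v3:inf,v4:inf,v5:3
step 3: dist = v0:21,v1:inf,v2:0,v3:30,v4:inf,v5:3
step 4: dist = v0:21,v1:49,v2:0,v3:30,v4:40,v5:3
step 5: dist = v0:21,v1:49,v2:0,v3:30,v4:40,v5:3
step 6: dist = v0:21,v1:49,v2:0,v3:30,v4:40,v5:3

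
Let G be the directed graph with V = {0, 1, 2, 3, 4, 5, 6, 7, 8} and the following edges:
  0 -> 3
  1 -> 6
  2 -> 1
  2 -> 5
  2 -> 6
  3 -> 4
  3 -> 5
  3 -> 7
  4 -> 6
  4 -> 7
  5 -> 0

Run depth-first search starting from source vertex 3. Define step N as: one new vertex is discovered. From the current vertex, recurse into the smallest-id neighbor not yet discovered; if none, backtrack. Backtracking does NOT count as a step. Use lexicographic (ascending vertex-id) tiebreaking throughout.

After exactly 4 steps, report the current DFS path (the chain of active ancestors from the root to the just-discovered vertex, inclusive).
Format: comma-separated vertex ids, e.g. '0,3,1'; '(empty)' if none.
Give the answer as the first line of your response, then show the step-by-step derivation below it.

3,4,7

step 1: discover 3; path=3; order=3
step 2: discover 4; path=3>4; order=3,4
step 3: discover 6; path=3>4>6; order=3,4,6
step 4: discover 7; path=3>4>7; order=3,4,6,7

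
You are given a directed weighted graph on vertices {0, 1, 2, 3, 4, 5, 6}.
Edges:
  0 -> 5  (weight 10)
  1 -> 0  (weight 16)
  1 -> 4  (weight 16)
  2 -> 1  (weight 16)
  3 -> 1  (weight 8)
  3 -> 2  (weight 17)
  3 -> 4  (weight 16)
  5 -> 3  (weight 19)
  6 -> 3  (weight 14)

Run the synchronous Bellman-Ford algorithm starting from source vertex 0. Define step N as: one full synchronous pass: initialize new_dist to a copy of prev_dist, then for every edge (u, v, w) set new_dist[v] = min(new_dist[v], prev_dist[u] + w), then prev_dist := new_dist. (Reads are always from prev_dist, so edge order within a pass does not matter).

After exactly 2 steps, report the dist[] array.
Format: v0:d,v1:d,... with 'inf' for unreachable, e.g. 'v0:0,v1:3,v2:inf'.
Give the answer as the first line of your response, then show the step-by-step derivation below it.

v0:0,v1:inf,v2:inf,v3:29,v4:inf,v5:10,v6:inf

step 1: dist = v0:0,v1:inf,v2:inf,v3:inf,v4:inf,v5:10,v6:inf
step 2: dist = v0:0,v1:inf,v2:inf,v3:29,v4:inf,v5:10,v6:inf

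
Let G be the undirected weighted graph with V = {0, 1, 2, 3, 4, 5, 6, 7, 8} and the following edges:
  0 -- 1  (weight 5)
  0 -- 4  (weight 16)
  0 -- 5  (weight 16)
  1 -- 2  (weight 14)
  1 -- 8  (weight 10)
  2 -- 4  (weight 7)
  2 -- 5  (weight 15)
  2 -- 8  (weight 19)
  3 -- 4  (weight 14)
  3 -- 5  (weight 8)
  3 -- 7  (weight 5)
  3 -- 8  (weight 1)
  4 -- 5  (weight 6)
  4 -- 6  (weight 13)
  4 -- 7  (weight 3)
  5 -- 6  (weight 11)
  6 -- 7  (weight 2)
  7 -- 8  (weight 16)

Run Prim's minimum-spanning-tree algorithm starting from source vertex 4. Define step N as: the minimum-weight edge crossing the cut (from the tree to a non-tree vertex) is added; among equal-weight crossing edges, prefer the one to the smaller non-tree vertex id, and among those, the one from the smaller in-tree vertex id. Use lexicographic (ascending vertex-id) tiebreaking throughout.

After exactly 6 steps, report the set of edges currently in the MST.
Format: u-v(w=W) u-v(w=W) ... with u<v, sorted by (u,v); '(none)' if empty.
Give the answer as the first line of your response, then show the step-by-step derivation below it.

2-4(w=7) 3-7(w=5) 3-8(w=1) 4-5(w=6) 4-7(w=3) 6-7(w=2)

step 1: add edge 4-7 (w=3); MST = {4-7(w=3)}
step 2: add edge 6-7 (w=2); MST = {4-7(w=3) 6-7(w=2)}
step 3: add edge 3-7 (w=5); MST = {3-7(w=5) 4-7(w=3) 6-7(w=2)}
step 4: add edge 3-8 (w=1); MST = {3-7(w=5) 3-8(w=1) 4-7(w=3) 6-7(w=2)}
step 5: add edge 4-5 (w=6); MST = {3-7(w=5) 3-8(w=1) 4-5(w=6) 4-7(w=3) 6-7(w=2)}
step 6: add edge 2-4 (w=7); MST = {2-4(w=7) 3-7(w=5) 3-8(w=1) 4-5(w=6) 4-7(w=3) 6-7(w=2)}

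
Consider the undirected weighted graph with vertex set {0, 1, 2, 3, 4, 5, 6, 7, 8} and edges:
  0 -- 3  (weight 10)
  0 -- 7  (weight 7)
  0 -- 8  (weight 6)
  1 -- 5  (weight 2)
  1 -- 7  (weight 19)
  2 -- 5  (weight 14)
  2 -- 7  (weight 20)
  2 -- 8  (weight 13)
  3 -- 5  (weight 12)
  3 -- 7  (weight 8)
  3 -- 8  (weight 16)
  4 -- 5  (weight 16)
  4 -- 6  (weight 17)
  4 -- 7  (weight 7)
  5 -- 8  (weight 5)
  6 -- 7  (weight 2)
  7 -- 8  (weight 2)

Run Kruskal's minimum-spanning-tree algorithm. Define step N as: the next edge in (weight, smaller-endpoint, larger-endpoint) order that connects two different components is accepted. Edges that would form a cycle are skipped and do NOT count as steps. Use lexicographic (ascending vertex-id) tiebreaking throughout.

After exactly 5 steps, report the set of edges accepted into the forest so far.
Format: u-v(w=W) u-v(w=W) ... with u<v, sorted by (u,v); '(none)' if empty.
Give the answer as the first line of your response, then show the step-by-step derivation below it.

0-8(w=6) 1-5(w=2) 5-8(w=5) 6-7(w=2) 7-8(w=2)

step 1: add edge 1-5 (w=2); MST = {1-5(w=2)}
step 2: add edge 6-7 (w=2); MST = {1-5(w=2) 6-7(w=2)}
step 3: add edge 7-8 (w=2); MST = {1-5(w=2) 6-7(w=2) 7-8(w=2)}
step 4: add edge 5-8 (w=5); MST = {1-5(w=2) 5-8(w=5) 6-7(w=2) 7-8(w=2)}
step 5: add edge 0-8 (w=6); MST = {0-8(w=6) 1-5(w=2) 5-8(w=5) 6-7(w=2) 7-8(w=2)}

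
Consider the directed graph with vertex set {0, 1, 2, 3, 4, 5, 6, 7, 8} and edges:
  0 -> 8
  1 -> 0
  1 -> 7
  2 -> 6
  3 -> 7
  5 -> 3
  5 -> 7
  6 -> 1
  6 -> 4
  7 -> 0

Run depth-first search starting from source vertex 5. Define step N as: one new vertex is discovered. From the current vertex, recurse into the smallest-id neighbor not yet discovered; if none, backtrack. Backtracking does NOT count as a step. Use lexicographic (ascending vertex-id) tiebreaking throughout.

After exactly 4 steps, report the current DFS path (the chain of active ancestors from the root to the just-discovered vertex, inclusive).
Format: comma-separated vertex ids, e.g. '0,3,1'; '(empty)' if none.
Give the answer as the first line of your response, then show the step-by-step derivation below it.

5,3,7,0

step 1: discover 5; path=5; order=5
step 2: discover 3; path=5>3; order=5,3
step 3: discover 7; path=5>3>7; order=5,3,7
step 4: discover 0; path=5>3>7>0; order=5,3,7,0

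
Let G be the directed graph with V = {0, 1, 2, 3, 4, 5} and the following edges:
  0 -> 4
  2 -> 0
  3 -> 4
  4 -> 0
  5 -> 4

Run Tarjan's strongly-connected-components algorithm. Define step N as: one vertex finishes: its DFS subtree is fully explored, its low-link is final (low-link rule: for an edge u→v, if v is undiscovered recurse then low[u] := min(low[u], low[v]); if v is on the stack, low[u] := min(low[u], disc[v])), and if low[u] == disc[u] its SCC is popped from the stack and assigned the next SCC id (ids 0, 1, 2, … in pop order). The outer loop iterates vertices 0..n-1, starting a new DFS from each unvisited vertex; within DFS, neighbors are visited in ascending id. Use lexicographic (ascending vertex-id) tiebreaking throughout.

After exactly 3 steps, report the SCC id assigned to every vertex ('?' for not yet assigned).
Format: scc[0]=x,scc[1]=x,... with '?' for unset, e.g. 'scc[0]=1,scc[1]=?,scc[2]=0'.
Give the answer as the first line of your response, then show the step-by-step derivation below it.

scc[0]=0,scc[1]=1,scc[2]=?,scc[3]=?,scc[4]=0,scc[5]=?

step 1: low=(low[0]=0,low[1]=?,low[2]=?,low[3]=?,low[4]=0,low[5]=?); scc=(scc[0]=?,scc[1]=?,scc[2]=?,scc[3]=?,scc[4]=?,scc[5]=?)
step 2: low=(low[0]=0,low[1]=?,low[2]=?,low[3]=?,low[4]=0,low[5]=?); scc=(scc[0]=0,scc[1]=?,scc[2]=?,scc[3]=?,scc[4]=0,scc[5]=?)
step 3: low=(low[0]=0,low[1]=2,low[2]=?,low[3]=?,low[4]=0,low[5]=?); scc=(scc[0]=0,scc[1]=1,scc[2]=?,scc[3]=?,scc[4]=0,scc[5]=?)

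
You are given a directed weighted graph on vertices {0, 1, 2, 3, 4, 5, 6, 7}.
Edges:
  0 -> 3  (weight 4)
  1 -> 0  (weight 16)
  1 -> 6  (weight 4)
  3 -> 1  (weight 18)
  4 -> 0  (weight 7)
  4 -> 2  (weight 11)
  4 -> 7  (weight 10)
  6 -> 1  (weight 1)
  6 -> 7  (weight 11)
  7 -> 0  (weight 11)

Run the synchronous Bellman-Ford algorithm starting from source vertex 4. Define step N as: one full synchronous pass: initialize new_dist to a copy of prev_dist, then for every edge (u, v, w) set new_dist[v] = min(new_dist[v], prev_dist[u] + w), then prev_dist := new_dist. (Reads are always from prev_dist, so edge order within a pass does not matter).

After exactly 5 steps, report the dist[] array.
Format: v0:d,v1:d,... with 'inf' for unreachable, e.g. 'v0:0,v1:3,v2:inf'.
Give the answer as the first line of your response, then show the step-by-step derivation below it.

v0:7,v1:29,v2:11,v3:11,v4:0,v5:inf,v6:33,v7:10

step 1: dist = v0:7,v1:inf,v2:11,v3:inf,v4:0,v5:inf,v6:inf,v7:10
step 2: dist = v0:7,v1:inf,v2:11,v3:11,v4:0,v5:inf,v6:inf,v7:10
step 3: dist = v0:7,v1:29,v2:11,v3:11,v4:0,v5:inf,v6:inf,v7:10
step 4: dist = v0:7,v1:29,v2:11,v3:11,v4:0,v5:inf,v6:33,v7:10
step 5: dist = v0:7,v1:29,v2:11,v3:11,v4:0,v5:inf,v6:33,v7:10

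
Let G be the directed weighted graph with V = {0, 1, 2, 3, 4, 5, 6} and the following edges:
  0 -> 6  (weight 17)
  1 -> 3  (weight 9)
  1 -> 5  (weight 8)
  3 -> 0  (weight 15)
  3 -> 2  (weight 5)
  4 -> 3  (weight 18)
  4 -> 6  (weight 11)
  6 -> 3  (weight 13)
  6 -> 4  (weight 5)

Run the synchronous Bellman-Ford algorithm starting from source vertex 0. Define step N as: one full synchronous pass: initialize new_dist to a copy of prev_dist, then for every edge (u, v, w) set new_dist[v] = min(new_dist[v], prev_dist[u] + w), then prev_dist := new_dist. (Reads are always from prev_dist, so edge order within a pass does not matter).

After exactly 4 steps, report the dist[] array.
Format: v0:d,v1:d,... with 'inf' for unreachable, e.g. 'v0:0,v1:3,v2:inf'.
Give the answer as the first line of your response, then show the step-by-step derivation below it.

v0:0,v1:inf,v2:35,v3:30,v4:22,v5:inf,v6:17

step 1: dist = v0:0,v1:inf,v2:inf,v3:inf,v4:inf,v5:inf,v6:17
step 2: dist = v0:0,v1:inf,v2:inf,v3:30,v4:22,v5:inf,v6:17
step 3: dist = v0:0,v1:inf,v2:35,v3:30,v4:22,v5:inf,v6:17
step 4: dist = v0:0,v1:inf,v2:35,v3:30,v4:22,v5:inf,v6:17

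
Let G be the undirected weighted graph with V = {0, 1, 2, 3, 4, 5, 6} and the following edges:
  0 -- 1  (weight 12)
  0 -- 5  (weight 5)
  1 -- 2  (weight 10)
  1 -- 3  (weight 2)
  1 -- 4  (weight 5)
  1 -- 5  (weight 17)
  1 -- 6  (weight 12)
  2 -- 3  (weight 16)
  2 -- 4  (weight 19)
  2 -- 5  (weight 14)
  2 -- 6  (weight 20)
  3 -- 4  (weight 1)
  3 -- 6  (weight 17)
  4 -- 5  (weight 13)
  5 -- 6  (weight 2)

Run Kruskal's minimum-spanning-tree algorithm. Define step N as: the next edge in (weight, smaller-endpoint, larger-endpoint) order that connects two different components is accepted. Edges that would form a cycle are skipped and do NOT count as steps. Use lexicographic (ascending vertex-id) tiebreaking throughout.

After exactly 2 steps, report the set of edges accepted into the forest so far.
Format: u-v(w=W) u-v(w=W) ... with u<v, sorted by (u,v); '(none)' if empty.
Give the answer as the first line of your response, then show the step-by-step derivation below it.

1-3(w=2) 3-4(w=1)

step 1: add edge 3-4 (w=1); MST = {3-4(w=1)}
step 2: add edge 1-3 (w=2); MST = {1-3(w=2) 3-4(w=1)}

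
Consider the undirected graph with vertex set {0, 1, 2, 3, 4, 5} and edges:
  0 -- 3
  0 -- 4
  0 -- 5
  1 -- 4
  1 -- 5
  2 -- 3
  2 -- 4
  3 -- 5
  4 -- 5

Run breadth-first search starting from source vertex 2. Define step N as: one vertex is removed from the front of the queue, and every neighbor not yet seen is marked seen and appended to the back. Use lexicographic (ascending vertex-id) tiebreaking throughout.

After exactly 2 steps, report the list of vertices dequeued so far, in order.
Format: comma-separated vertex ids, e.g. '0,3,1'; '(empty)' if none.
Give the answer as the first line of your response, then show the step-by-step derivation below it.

2,3

step 1: dequeue 2; queue=[3,4]; order=2
step 2: dequeue 3; queue=[4,0,5]; order=2,3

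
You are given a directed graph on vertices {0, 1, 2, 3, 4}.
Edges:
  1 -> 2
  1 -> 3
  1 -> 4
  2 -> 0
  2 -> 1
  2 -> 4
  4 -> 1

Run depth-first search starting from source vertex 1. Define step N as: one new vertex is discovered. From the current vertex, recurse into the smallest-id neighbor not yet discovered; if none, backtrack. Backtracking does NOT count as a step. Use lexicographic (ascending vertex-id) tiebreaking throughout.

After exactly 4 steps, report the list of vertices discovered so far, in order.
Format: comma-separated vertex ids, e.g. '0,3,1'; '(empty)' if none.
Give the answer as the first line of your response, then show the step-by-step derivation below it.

1,2,0,4

step 1: discover 1; path=1; order=1
step 2: discover 2; path=1>2; order=1,2
step 3: discover 0; path=1>2>0; order=1,2,0
step 4: discover 4; path=1>2>4; order=1,2,0,4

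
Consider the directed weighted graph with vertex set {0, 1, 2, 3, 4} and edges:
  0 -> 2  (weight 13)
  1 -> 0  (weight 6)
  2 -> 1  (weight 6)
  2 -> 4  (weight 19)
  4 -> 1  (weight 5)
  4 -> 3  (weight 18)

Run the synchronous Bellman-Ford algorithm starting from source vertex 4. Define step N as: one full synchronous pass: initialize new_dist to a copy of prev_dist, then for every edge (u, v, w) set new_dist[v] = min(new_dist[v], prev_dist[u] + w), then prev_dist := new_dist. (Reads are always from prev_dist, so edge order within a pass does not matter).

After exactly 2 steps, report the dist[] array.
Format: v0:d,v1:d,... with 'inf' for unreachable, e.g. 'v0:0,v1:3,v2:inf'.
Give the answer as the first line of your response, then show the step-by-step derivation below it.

v0:11,v1:5,v2:inf,v3:18,v4:0

step 1: dist = v0:inf,v1:5,v2:inf,v3:18,v4:0
step 2: dist = v0:11,v1:5,v2:inf,v3:18,v4:0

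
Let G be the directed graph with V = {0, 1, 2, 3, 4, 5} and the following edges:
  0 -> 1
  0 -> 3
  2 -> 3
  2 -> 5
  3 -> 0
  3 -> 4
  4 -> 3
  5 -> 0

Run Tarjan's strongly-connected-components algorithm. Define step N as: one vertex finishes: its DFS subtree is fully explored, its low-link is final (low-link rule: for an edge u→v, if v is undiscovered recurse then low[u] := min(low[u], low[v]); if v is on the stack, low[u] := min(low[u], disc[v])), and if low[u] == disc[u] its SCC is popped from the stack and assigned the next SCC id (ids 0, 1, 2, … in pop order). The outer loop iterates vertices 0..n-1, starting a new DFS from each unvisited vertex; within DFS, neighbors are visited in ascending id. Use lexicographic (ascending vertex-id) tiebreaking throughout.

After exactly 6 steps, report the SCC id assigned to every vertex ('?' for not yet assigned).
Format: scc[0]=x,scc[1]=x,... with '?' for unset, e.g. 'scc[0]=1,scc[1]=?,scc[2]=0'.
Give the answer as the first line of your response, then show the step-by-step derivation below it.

scc[0]=1,scc[1]=0,scc[2]=3,scc[3]=1,scc[4]=1,scc[5]=2

step 1: low=(low[0]=0,low[1]=1,low[2]=?,low[3]=?,low[4]=?,low[5]=?); scc=(scc[0]=?,scc[1]=0,scc[2]=?,scc[3]=?,scc[4]=?,scc[5]=?)
step 2: low=(low[0]=0,low[1]=1,low[2]=?,low[3]=0,low[4]=2,low[5]=?); scc=(scc[0]=?,scc[1]=0,scc[2]=?,scc[3]=?,scc[4]=?,scc[5]=?)
step 3: low=(low[0]=0,low[1]=1,low[2]=?,low[3]=0,low[4]=2,low[5]=?); scc=(scc[0]=?,scc[1]=0,scc[2]=?,scc[3]=?,scc[4]=?,scc[5]=?)
step 4: low=(low[0]=0,low[1]=1,low[2]=?,low[3]=0,low[4]=2,low[5]=?); scc=(scc[0]=1,scc[1]=0,scc[2]=?,scc[3]=1,scc[4]=1,scc[5]=?)
step 5: low=(low[0]=0,low[1]=1,low[2]=4,low[3]=0,low[4]=2,low[5]=5); scc=(scc[0]=1,scc[1]=0,scc[2]=?,scc[3]=1,scc[4]=1,scc[5]=2)
step 6: low=(low[0]=0,low[1]=1,low[2]=4,low[3]=0,low[4]=2,low[5]=5); scc=(scc[0]=1,scc[1]=0,scc[2]=3,scc[3]=1,scc[4]=1,scc[5]=2)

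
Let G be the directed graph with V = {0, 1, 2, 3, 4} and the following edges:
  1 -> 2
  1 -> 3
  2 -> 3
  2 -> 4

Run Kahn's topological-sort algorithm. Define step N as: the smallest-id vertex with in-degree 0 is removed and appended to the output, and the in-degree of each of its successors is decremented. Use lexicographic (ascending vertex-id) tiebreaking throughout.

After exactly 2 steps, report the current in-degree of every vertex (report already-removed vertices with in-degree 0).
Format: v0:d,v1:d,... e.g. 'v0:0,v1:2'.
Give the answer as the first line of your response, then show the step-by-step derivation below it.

v0:0,v1:0,v2:0,v3:1,v4:1

step 1: output 0; order=[0]; indeg=(0,0,1,2,1)
step 2: output 1; order=[0,1]; indeg=(0,0,0,1,1)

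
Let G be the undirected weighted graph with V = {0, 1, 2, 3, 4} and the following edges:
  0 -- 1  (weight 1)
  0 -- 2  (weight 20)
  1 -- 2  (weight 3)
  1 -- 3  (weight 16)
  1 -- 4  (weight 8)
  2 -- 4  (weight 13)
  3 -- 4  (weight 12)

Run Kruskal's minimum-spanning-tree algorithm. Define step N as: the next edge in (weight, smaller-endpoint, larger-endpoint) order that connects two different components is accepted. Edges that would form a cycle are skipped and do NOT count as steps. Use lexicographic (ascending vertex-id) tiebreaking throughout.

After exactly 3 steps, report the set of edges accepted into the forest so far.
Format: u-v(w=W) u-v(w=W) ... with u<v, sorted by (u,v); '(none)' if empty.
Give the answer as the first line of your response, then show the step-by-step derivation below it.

0-1(w=1) 1-2(w=3) 1-4(w=8)

step 1: add edge 0-1 (w=1); MST = {0-1(w=1)}
step 2: add edge 1-2 (w=3); MST = {0-1(w=1) 1-2(w=3)}
step 3: add edge 1-4 (w=8); MST = {0-1(w=1) 1-2(w=3) 1-4(w=8)}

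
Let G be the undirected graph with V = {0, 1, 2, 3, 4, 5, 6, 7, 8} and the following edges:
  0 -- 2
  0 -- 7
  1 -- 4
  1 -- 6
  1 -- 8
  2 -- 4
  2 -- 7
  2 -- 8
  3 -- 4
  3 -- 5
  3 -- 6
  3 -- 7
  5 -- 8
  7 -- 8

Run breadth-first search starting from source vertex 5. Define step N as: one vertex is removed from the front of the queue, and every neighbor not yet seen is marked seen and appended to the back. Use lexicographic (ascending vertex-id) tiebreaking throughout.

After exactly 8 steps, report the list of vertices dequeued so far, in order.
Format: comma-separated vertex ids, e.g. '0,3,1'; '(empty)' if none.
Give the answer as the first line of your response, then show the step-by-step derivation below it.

5,3,8,4,6,7,1,2

step 1: dequeue 5; queue=[3,8]; order=5
step 2: dequeue 3; queue=[8,4,6,7]; order=5,3
step 3: dequeue 8; queue=[4,6,7,1,2]; order=5,3,8
step 4: dequeue 4; queue=[6,7,1,2]; order=5,3,8,4
step 5: dequeue 6; queue=[7,1,2]; order=5,3,8,4,6
step 6: dequeue 7; queue=[1,2,0]; order=5,3,8,4,6,7
step 7: dequeue 1; queue=[2,0]; order=5,3,8,4,6,7,1
step 8: dequeue 2; queue=[0]; order=5,3,8,4,6,7,1,2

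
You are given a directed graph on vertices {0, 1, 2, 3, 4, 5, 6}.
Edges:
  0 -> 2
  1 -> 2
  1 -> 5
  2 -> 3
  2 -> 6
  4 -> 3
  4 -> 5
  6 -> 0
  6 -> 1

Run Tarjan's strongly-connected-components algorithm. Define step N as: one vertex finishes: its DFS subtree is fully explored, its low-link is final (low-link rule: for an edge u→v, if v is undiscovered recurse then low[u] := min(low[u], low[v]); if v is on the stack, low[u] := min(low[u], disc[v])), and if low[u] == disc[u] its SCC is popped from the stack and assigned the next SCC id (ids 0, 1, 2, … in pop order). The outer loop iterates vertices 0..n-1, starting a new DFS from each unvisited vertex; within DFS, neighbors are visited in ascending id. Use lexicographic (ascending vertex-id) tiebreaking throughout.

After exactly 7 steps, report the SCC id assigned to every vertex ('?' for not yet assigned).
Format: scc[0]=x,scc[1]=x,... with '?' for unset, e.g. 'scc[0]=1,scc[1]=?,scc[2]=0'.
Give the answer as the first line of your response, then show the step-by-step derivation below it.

scc[0]=2,scc[1]=2,scc[2]=2,scc[3]=0,scc[4]=3,scc[5]=1,scc[6]=2

step 1: low=(low[0]=0,low[1]=?,low[2]=1,low[3]=2,low[4]=?,low[5]=?,low[6]=?); scc=(scc[0]=?,scc[1]=?,scc[2]=?,scc[3]=0,scc[4]=?,scc[5]=?,scc[6]=?)
step 2: low=(low[0]=0,low[1]=1,low[2]=1,low[3]=2,low[4]=?,low[5]=5,low[6]=0); scc=(scc[0]=?,scc[1]=?,scc[2]=?,scc[3]=0,scc[4]=?,scc[5]=1,scc[6]=?)
step 3: low=(low[0]=0,low[1]=1,low[2]=1,low[3]=2,low[4]=?,low[5]=5,low[6]=0); scc=(scc[0]=?,scc[1]=?,scc[2]=?,scc[3]=0,scc[4]=?,scc[5]=1,scc[6]=?)
step 4: low=(low[0]=0,low[1]=1,low[2]=1,low[3]=2,low[4]=?,low[5]=5,low[6]=0); scc=(scc[0]=?,scc[1]=?,scc[2]=?,scc[3]=0,scc[4]=?,scc[5]=1,scc[6]=?)
step 5: low=(low[0]=0,low[1]=1,low[2]=0,low[3]=2,low[4]=?,low[5]=5,low[6]=0); scc=(scc[0]=?,scc[1]=?,scc[2]=?,scc[3]=0,scc[4]=?,scc[5]=1,scc[6]=?)
step 6: low=(low[0]=0,low[1]=1,low[2]=0,low[3]=2,low[4]=?,low[5]=5,low[6]=0); scc=(scc[0]=2,scc[1]=2,scc[2]=2,scc[3]=0,scc[4]=?,scc[5]=1,scc[6]=2)
step 7: low=(low[0]=0,low[1]=1,low[2]=0,low[3]=2,low[4]=6,low[5]=5,low[6]=0); scc=(scc[0]=2,scc[1]=2,scc[2]=2,scc[3]=0,scc[4]=3,scc[5]=1,scc[6]=2)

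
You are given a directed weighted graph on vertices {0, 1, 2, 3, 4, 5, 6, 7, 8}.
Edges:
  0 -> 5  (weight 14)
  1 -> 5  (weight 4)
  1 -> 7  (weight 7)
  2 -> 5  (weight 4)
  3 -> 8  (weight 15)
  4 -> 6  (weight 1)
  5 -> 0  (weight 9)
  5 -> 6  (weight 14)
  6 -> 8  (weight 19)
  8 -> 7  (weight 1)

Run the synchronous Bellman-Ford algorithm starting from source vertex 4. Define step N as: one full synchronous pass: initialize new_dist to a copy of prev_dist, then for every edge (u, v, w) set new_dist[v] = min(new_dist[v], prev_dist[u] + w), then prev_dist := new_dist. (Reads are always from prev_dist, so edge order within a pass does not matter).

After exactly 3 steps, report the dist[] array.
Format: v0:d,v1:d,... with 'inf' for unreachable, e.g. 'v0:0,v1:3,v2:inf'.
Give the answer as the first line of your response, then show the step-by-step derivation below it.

v0:inf,v1:inf,v2:inf,v3:inf,v4:0,v5:inf,v6:1,v7:21,v8:20

step 1: dist = v0:inf,v1:inf,v2:inf,v3:inf,v4:0,v5:inf,v6:1,v7:inf,v8:inf
step 2: dist = v0:inf,v1:inf,v2:inf,v3:inf,v4:0,v5:inf,v6:1,v7:inf,v8:20
step 3: dist = v0:inf,v1:inf,v2:inf,v3:inf,v4:0,v5:inf,v6:1,v7:21,v8:20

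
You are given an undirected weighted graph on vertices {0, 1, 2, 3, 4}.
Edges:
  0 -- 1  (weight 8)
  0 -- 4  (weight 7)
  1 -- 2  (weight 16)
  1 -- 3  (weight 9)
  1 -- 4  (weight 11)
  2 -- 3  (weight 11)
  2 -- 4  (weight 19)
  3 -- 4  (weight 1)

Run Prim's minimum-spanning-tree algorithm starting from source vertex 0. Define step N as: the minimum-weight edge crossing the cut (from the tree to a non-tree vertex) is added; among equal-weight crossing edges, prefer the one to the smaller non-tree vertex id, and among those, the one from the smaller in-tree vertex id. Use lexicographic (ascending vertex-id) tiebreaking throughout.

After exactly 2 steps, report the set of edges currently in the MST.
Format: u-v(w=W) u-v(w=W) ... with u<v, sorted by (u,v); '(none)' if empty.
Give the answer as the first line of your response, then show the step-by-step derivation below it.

0-4(w=7) 3-4(w=1)

step 1: add edge 0-4 (w=7); MST = {0-4(w=7)}
step 2: add edge 3-4 (w=1); MST = {0-4(w=7) 3-4(w=1)}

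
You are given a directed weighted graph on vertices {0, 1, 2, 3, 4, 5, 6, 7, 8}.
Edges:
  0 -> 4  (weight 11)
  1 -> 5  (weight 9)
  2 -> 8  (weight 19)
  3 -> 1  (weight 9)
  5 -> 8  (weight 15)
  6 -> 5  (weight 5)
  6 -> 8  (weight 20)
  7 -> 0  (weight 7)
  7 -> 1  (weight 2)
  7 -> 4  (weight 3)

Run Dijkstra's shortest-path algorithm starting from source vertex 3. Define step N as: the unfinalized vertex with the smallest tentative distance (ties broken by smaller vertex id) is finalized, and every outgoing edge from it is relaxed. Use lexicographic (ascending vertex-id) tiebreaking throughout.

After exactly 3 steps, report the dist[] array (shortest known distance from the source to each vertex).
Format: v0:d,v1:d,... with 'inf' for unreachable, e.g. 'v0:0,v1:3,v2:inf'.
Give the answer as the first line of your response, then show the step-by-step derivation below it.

v0:inf,v1:9,v2:inf,v3:0,v4:inf,v5:18,v6:inf,v7:inf,v8:33

step 1: dist = v0:inf,v1:9,v2:inf,v3:0,v4:inf,v5:inf,v6:inf,v7:inf,v8:inf
step 2: dist = v0:inf,v1:9,v2:inf,v3:0,v4:inf,v5:18,v6:inf,v7:inf,v8:inf
step 3: dist = v0:inf,v1:9,v2:inf,v3:0,v4:inf,v5:18,v6:inf,v7:inf,v8:33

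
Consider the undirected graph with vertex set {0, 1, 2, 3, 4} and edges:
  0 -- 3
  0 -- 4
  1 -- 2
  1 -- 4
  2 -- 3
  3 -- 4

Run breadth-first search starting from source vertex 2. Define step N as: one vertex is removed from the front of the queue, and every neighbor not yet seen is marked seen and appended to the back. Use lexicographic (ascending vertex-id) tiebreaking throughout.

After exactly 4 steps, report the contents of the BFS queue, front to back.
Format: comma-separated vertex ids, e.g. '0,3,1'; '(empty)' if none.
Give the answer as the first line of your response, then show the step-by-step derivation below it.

0

step 1: dequeue 2; queue=[1,3]; order=2
step 2: dequeue 1; queue=[3,4]; order=2,1
step 3: dequeue 3; queue=[4,0]; order=2,1,3
step 4: dequeue 4; queue=[0]; order=2,1,3,4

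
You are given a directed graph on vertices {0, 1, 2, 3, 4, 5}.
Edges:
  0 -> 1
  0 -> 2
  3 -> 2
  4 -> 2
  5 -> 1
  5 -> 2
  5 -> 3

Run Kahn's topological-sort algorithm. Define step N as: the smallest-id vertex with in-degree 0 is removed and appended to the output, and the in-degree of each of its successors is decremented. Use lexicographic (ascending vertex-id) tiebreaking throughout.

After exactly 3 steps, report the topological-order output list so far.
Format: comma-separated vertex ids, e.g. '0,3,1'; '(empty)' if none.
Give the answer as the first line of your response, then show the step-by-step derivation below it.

0,4,5

step 1: output 0; order=[0]; indeg=(0,1,3,1,0,0)
step 2: output 4; order=[0,4]; indeg=(0,1,2,1,0,0)
step 3: output 5; order=[0,4,5]; indeg=(0,0,1,0,0,0)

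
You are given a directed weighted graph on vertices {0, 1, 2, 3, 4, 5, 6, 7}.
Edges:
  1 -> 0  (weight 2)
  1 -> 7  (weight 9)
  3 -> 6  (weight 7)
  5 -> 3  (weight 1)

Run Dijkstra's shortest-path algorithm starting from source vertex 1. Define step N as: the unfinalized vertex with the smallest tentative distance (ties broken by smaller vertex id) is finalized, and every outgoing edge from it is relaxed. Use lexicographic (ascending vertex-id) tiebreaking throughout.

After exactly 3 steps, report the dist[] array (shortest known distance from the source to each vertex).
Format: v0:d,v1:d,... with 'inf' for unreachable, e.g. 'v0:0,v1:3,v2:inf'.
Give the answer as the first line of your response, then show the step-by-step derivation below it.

v0:2,v1:0,v2:inf,v3:inf,v4:inf,v5:inf,v6:inf,v7:9

step 1: dist = v0:2,v1:0,v2:inf,v3:inf,v4:inf,v5:inf,v6:inf,v7:9
step 2: dist = v0:2,v1:0,v2:inf,v3:inf,v4:inf,v5:inf,v6:inf,v7:9
step 3: dist = v0:2,v1:0,v2:inf,v3:inf,v4:inf,v5:inf,v6:inf,v7:9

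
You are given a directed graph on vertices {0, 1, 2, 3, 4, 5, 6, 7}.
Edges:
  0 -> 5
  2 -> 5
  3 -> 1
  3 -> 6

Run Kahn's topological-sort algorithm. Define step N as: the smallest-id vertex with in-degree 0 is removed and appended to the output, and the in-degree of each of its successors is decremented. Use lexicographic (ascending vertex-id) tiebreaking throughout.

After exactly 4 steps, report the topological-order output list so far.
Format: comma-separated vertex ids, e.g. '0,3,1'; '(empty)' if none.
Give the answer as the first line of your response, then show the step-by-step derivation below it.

0,2,3,1

step 1: output 0; order=[0]; indeg=(0,1,0,0,0,1,1,0)
step 2: output 2; order=[0,2]; indeg=(0,1,0,0,0,0,1,0)
step 3: output 3; order=[0,2,3]; indeg=(0,0,0,0,0,0,0,0)
step 4: output 1; order=[0,2,3,1]; indeg=(0,0,0,0,0,0,0,0)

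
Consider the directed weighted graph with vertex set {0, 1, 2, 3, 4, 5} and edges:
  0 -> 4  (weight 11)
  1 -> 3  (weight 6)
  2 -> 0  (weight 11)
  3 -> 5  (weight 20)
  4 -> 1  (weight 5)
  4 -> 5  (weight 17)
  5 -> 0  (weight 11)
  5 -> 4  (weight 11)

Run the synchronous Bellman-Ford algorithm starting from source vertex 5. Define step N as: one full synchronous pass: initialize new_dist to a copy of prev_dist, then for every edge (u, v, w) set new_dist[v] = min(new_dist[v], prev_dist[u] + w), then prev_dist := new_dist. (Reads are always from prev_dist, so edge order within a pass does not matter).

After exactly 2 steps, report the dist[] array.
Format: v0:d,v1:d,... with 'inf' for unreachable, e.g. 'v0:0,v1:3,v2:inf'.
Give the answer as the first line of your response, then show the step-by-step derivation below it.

v0:11,v1:16,v2:inf,v3:inf,v4:11,v5:0

step 1: dist = v0:11,v1:inf,v2:inf,v3:inf,v4:11,v5:0
step 2: dist = v0:11,v1:16,v2:inf,v3:inf,v4:11,v5:0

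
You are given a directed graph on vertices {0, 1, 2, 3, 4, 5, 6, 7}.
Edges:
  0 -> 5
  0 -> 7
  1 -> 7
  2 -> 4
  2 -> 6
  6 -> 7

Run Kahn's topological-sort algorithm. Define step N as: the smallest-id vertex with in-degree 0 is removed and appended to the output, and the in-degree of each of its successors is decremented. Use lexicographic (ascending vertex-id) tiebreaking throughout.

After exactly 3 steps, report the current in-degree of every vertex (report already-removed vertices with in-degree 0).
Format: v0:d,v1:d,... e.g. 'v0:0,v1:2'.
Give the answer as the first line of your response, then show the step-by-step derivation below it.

v0:0,v1:0,v2:0,v3:0,v4:0,v5:0,v6:0,v7:1

step 1: output 0; order=[0]; indeg=(0,0,0,0,1,0,1,2)
step 2: output 1; order=[0,1]; indeg=(0,0,0,0,1,0,1,1)
step 3: output 2; order=[0,1,2]; indeg=(0,0,0,0,0,0,0,1)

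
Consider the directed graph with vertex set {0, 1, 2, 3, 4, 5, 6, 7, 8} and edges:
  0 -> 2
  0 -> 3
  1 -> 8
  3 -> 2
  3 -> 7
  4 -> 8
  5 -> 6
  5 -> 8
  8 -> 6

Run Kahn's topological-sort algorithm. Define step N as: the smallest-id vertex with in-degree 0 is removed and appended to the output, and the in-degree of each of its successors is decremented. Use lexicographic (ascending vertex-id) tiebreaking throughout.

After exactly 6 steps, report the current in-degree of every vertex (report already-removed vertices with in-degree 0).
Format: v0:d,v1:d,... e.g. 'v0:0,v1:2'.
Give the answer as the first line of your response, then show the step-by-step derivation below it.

v0:0,v1:0,v2:0,v3:0,v4:0,v5:0,v6:1,v7:0,v8:0

step 1: output 0; order=[0]; indeg=(0,0,1,0,0,0,2,1,3)
step 2: output 1; order=[0,1]; indeg=(0,0,1,0,0,0,2,1,2)
step 3: output 3; order=[0,1,3]; indeg=(0,0,0,0,0,0,2,0,2)
step 4: output 2; order=[0,1,3,2]; indeg=(0,0,0,0,0,0,2,0,2)
step 5: output 4; order=[0,1,3,2,4]; indeg=(0,0,0,0,0,0,2,0,1)
step 6: output 5; order=[0,1,3,2,4,5]; indeg=(0,0,0,0,0,0,1,0,0)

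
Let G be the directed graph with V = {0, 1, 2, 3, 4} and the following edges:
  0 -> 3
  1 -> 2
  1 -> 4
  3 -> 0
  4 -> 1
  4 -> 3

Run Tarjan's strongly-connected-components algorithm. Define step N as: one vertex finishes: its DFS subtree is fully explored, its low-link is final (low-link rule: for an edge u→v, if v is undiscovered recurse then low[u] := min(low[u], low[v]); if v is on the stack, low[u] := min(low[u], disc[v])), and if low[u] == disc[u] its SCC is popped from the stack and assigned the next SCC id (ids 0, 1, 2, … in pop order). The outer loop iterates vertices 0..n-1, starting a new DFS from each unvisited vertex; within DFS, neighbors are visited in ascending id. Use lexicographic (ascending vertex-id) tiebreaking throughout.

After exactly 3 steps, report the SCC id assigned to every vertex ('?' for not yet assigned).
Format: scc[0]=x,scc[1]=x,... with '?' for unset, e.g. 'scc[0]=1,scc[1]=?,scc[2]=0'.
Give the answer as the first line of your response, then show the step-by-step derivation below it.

scc[0]=0,scc[1]=?,scc[2]=1,scc[3]=0,scc[4]=?

step 1: low=(low[0]=0,low[1]=?,low[2]=?,low[3]=0,low[4]=?); scc=(scc[0]=?,scc[1]=?,scc[2]=?,scc[3]=?,scc[4]=?)
step 2: low=(low[0]=0,low[1]=?,low[2]=?,low[3]=0,low[4]=?); scc=(scc[0]=0,scc[1]=?,scc[2]=?,scc[3]=0,scc[4]=?)
step 3: low=(low[0]=0,low[1]=2,low[2]=3,low[3]=0,low[4]=?); scc=(scc[0]=0,scc[1]=?,scc[2]=1,scc[3]=0,scc[4]=?)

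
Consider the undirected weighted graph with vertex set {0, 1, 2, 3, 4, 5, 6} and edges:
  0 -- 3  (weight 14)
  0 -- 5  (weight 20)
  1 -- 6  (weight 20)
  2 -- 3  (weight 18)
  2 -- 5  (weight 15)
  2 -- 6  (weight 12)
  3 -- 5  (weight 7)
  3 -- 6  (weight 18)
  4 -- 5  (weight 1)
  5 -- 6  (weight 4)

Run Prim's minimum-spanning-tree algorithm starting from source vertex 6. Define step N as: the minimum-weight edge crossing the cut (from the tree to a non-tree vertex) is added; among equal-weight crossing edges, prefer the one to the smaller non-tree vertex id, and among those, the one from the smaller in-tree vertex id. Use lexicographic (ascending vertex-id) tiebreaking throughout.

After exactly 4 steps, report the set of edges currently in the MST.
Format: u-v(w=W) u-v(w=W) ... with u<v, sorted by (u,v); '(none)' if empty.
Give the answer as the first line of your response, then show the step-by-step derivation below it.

2-6(w=12) 3-5(w=7) 4-5(w=1) 5-6(w=4)

step 1: add edge 5-6 (w=4); MST = {5-6(w=4)}
step 2: add edge 4-5 (w=1); MST = {4-5(w=1) 5-6(w=4)}
step 3: add edge 3-5 (w=7); MST = {3-5(w=7) 4-5(w=1) 5-6(w=4)}
step 4: add edge 2-6 (w=12); MST = {2-6(w=12) 3-5(w=7) 4-5(w=1) 5-6(w=4)}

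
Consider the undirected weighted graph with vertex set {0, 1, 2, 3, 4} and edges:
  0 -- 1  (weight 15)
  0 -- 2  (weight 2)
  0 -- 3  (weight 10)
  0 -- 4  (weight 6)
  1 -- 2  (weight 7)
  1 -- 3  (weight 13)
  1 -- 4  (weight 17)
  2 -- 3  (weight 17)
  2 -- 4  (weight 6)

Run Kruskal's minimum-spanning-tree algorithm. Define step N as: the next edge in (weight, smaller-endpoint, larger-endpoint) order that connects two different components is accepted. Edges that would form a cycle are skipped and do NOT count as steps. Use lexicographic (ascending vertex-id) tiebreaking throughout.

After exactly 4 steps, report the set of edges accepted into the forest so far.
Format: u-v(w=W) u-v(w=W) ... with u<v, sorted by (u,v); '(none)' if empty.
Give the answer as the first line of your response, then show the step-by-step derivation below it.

0-2(w=2) 0-3(w=10) 0-4(w=6) 1-2(w=7)

step 1: add edge 0-2 (w=2); MST = {0-2(w=2)}
step 2: add edge 0-4 (w=6); MST = {0-2(w=2) 0-4(w=6)}
step 3: add edge 1-2 (w=7); MST = {0-2(w=2) 0-4(w=6) 1-2(w=7)}
step 4: add edge 0-3 (w=10); MST = {0-2(w=2) 0-3(w=10) 0-4(w=6) 1-2(w=7)}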